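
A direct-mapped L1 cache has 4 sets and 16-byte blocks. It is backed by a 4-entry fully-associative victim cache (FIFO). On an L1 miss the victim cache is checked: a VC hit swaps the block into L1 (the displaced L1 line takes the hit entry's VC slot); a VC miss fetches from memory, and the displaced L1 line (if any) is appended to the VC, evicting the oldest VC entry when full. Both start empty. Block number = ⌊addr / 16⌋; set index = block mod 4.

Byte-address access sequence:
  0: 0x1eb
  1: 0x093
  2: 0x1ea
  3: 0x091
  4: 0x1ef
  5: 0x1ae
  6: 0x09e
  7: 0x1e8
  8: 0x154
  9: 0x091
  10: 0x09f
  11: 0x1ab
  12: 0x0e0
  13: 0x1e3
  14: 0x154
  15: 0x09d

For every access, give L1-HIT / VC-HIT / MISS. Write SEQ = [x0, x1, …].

0: 0x1eb (blk 30, set 2) → MISS  vc=[]
1: 0x93 (blk 9, set 1) → MISS  vc=[]
2: 0x1ea (blk 30, set 2) → L1-HIT  vc=[]
3: 0x91 (blk 9, set 1) → L1-HIT  vc=[]
4: 0x1ef (blk 30, set 2) → L1-HIT  vc=[]
5: 0x1ae (blk 26, set 2) → MISS  vc=[30]
6: 0x9e (blk 9, set 1) → L1-HIT  vc=[30]
7: 0x1e8 (blk 30, set 2) → VC-HIT  vc=[26]
8: 0x154 (blk 21, set 1) → MISS  vc=[26, 9]
9: 0x91 (blk 9, set 1) → VC-HIT  vc=[26, 21]
10: 0x9f (blk 9, set 1) → L1-HIT  vc=[26, 21]
11: 0x1ab (blk 26, set 2) → VC-HIT  vc=[30, 21]
12: 0xe0 (blk 14, set 2) → MISS  vc=[30, 21, 26]
13: 0x1e3 (blk 30, set 2) → VC-HIT  vc=[14, 21, 26]
14: 0x154 (blk 21, set 1) → VC-HIT  vc=[14, 9, 26]
15: 0x9d (blk 9, set 1) → VC-HIT  vc=[14, 21, 26]

SEQ = [MISS, MISS, L1-HIT, L1-HIT, L1-HIT, MISS, L1-HIT, VC-HIT, MISS, VC-HIT, L1-HIT, VC-HIT, MISS, VC-HIT, VC-HIT, VC-HIT]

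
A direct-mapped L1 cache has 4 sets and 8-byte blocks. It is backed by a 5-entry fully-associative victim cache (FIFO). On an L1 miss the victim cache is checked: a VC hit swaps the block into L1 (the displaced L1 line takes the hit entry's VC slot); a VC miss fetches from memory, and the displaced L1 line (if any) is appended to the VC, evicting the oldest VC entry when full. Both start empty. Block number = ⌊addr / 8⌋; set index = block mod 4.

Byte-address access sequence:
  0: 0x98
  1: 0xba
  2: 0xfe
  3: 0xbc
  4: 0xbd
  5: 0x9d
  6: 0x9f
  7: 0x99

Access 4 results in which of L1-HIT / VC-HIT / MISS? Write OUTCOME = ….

  [0] addr=0x98 blk=19 s=3: MISS | VC []
  [1] addr=0xba blk=23 s=3: MISS | VC [19]
  [2] addr=0xfe blk=31 s=3: MISS | VC [19, 23]
  [3] addr=0xbc blk=23 s=3: VC-HIT | VC [19, 31]
  [4] addr=0xbd blk=23 s=3: L1-HIT | VC [19, 31]
  [5] addr=0x9d blk=19 s=3: VC-HIT | VC [23, 31]
  [6] addr=0x9f blk=19 s=3: L1-HIT | VC [23, 31]
  [7] addr=0x99 blk=19 s=3: L1-HIT | VC [23, 31]

OUTCOME = L1-HIT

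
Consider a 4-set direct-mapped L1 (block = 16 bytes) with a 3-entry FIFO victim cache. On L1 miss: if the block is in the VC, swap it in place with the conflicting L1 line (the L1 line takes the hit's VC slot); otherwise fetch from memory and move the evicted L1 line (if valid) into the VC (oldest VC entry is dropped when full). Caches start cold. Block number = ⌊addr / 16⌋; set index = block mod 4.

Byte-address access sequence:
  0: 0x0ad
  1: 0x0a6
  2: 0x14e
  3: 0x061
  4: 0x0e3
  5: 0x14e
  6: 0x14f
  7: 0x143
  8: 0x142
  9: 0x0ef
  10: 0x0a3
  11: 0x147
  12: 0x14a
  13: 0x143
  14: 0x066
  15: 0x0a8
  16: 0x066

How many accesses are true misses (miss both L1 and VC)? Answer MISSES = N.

  [0] addr=0xad blk=10 s=2: MISS | VC []
  [1] addr=0xa6 blk=10 s=2: L1-HIT | VC []
  [2] addr=0x14e blk=20 s=0: MISS | VC []
  [3] addr=0x61 blk=6 s=2: MISS | VC [10]
  [4] addr=0xe3 blk=14 s=2: MISS | VC [10, 6]
  [5] addr=0x14e blk=20 s=0: L1-HIT | VC [10, 6]
  [6] addr=0x14f blk=20 s=0: L1-HIT | VC [10, 6]
  [7] addr=0x143 blk=20 s=0: L1-HIT | VC [10, 6]
  [8] addr=0x142 blk=20 s=0: L1-HIT | VC [10, 6]
  [9] addr=0xef blk=14 s=2: L1-HIT | VC [10, 6]
  [10] addr=0xa3 blk=10 s=2: VC-HIT | VC [14, 6]
  [11] addr=0x147 blk=20 s=0: L1-HIT | VC [14, 6]
  [12] addr=0x14a blk=20 s=0: L1-HIT | VC [14, 6]
  [13] addr=0x143 blk=20 s=0: L1-HIT | VC [14, 6]
  [14] addr=0x66 blk=6 s=2: VC-HIT | VC [14, 10]
  [15] addr=0xa8 blk=10 s=2: VC-HIT | VC [14, 6]
  [16] addr=0x66 blk=6 s=2: VC-HIT | VC [14, 10]

MISSES = 4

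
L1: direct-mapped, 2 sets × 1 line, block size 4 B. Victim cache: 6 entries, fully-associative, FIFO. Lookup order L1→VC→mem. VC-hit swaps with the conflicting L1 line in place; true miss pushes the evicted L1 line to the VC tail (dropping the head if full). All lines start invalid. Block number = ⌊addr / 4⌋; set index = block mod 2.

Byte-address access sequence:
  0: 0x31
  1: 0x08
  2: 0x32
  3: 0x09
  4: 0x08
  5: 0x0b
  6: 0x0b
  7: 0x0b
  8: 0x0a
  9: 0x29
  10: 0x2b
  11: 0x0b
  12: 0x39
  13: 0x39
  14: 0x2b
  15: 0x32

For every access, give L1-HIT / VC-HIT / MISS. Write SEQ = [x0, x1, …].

0: 0x31 (blk 12, set 0) → MISS  vc=[]
1: 0x8 (blk 2, set 0) → MISS  vc=[12]
2: 0x32 (blk 12, set 0) → VC-HIT  vc=[2]
3: 0x9 (blk 2, set 0) → VC-HIT  vc=[12]
4: 0x8 (blk 2, set 0) → L1-HIT  vc=[12]
5: 0xb (blk 2, set 0) → L1-HIT  vc=[12]
6: 0xb (blk 2, set 0) → L1-HIT  vc=[12]
7: 0xb (blk 2, set 0) → L1-HIT  vc=[12]
8: 0xa (blk 2, set 0) → L1-HIT  vc=[12]
9: 0x29 (blk 10, set 0) → MISS  vc=[12, 2]
10: 0x2b (blk 10, set 0) → L1-HIT  vc=[12, 2]
11: 0xb (blk 2, set 0) → VC-HIT  vc=[12, 10]
12: 0x39 (blk 14, set 0) → MISS  vc=[12, 10, 2]
13: 0x39 (blk 14, set 0) → L1-HIT  vc=[12, 10, 2]
14: 0x2b (blk 10, set 0) → VC-HIT  vc=[12, 14, 2]
15: 0x32 (blk 12, set 0) → VC-HIT  vc=[10, 14, 2]

SEQ = [MISS, MISS, VC-HIT, VC-HIT, L1-HIT, L1-HIT, L1-HIT, L1-HIT, L1-HIT, MISS, L1-HIT, VC-HIT, MISS, L1-HIT, VC-HIT, VC-HIT]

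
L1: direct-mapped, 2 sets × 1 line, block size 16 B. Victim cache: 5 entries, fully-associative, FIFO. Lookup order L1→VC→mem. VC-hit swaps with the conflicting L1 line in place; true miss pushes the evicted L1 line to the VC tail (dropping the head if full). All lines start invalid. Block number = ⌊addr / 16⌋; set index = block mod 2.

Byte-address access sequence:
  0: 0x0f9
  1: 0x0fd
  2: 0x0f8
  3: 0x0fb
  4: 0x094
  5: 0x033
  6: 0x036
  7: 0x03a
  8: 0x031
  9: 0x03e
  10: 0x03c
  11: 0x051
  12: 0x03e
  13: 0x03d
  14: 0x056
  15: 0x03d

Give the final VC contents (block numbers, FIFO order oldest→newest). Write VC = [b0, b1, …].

0: 0xf9 (blk 15, set 1) → MISS  vc=[]
1: 0xfd (blk 15, set 1) → L1-HIT  vc=[]
2: 0xf8 (blk 15, set 1) → L1-HIT  vc=[]
3: 0xfb (blk 15, set 1) → L1-HIT  vc=[]
4: 0x94 (blk 9, set 1) → MISS  vc=[15]
5: 0x33 (blk 3, set 1) → MISS  vc=[15, 9]
6: 0x36 (blk 3, set 1) → L1-HIT  vc=[15, 9]
7: 0x3a (blk 3, set 1) → L1-HIT  vc=[15, 9]
8: 0x31 (blk 3, set 1) → L1-HIT  vc=[15, 9]
9: 0x3e (blk 3, set 1) → L1-HIT  vc=[15, 9]
10: 0x3c (blk 3, set 1) → L1-HIT  vc=[15, 9]
11: 0x51 (blk 5, set 1) → MISS  vc=[15, 9, 3]
12: 0x3e (blk 3, set 1) → VC-HIT  vc=[15, 9, 5]
13: 0x3d (blk 3, set 1) → L1-HIT  vc=[15, 9, 5]
14: 0x56 (blk 5, set 1) → VC-HIT  vc=[15, 9, 3]
15: 0x3d (blk 3, set 1) → VC-HIT  vc=[15, 9, 5]

VC = [15, 9, 5]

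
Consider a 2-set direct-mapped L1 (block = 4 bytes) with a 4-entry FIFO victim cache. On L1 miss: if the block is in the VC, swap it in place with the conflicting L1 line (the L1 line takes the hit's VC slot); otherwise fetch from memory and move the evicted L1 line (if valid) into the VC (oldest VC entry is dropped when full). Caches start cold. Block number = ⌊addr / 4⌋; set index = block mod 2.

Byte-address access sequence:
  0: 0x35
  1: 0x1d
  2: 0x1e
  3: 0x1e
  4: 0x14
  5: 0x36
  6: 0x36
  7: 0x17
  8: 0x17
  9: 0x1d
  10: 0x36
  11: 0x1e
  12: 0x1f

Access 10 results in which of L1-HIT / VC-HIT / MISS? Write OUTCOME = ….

OUTCOME = VC-HIT

#0 0x35→b13/s1 MISS; vc=[]
#1 0x1d→b7/s1 MISS; vc=[13]
#2 0x1e→b7/s1 L1-HIT; vc=[13]
#3 0x1e→b7/s1 L1-HIT; vc=[13]
#4 0x14→b5/s1 MISS; vc=[13,7]
#5 0x36→b13/s1 VC-HIT; vc=[5,7]
#6 0x36→b13/s1 L1-HIT; vc=[5,7]
#7 0x17→b5/s1 VC-HIT; vc=[13,7]
#8 0x17→b5/s1 L1-HIT; vc=[13,7]
#9 0x1d→b7/s1 VC-HIT; vc=[13,5]
#10 0x36→b13/s1 VC-HIT; vc=[7,5]
#11 0x1e→b7/s1 VC-HIT; vc=[13,5]
#12 0x1f→b7/s1 L1-HIT; vc=[13,5]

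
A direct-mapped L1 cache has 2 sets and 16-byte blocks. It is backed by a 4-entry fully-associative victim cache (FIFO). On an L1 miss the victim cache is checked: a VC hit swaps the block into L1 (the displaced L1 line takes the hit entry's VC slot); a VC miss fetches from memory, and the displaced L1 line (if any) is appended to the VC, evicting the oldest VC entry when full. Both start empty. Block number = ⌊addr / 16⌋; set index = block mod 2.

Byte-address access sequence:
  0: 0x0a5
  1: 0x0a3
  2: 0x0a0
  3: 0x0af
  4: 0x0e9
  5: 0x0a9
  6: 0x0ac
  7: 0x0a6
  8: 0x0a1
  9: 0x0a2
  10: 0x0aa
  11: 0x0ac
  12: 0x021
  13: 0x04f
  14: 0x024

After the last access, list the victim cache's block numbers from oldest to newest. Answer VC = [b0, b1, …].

#0 0xa5→b10/s0 MISS; vc=[]
#1 0xa3→b10/s0 L1-HIT; vc=[]
#2 0xa0→b10/s0 L1-HIT; vc=[]
#3 0xaf→b10/s0 L1-HIT; vc=[]
#4 0xe9→b14/s0 MISS; vc=[10]
#5 0xa9→b10/s0 VC-HIT; vc=[14]
#6 0xac→b10/s0 L1-HIT; vc=[14]
#7 0xa6→b10/s0 L1-HIT; vc=[14]
#8 0xa1→b10/s0 L1-HIT; vc=[14]
#9 0xa2→b10/s0 L1-HIT; vc=[14]
#10 0xaa→b10/s0 L1-HIT; vc=[14]
#11 0xac→b10/s0 L1-HIT; vc=[14]
#12 0x21→b2/s0 MISS; vc=[14,10]
#13 0x4f→b4/s0 MISS; vc=[14,10,2]
#14 0x24→b2/s0 VC-HIT; vc=[14,10,4]

VC = [14, 10, 4]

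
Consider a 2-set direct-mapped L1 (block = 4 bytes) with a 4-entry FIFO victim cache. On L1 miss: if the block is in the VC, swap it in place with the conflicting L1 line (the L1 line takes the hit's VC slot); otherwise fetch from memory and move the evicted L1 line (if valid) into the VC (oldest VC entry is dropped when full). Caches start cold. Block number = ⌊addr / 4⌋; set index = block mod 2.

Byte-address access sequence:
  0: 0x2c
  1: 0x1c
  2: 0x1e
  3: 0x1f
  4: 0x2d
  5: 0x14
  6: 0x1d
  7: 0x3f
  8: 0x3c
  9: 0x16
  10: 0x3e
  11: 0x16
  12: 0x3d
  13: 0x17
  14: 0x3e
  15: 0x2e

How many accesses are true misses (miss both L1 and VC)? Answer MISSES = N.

#0 0x2c→b11/s1 MISS; vc=[]
#1 0x1c→b7/s1 MISS; vc=[11]
#2 0x1e→b7/s1 L1-HIT; vc=[11]
#3 0x1f→b7/s1 L1-HIT; vc=[11]
#4 0x2d→b11/s1 VC-HIT; vc=[7]
#5 0x14→b5/s1 MISS; vc=[7,11]
#6 0x1d→b7/s1 VC-HIT; vc=[5,11]
#7 0x3f→b15/s1 MISS; vc=[5,11,7]
#8 0x3c→b15/s1 L1-HIT; vc=[5,11,7]
#9 0x16→b5/s1 VC-HIT; vc=[15,11,7]
#10 0x3e→b15/s1 VC-HIT; vc=[5,11,7]
#11 0x16→b5/s1 VC-HIT; vc=[15,11,7]
#12 0x3d→b15/s1 VC-HIT; vc=[5,11,7]
#13 0x17→b5/s1 VC-HIT; vc=[15,11,7]
#14 0x3e→b15/s1 VC-HIT; vc=[5,11,7]
#15 0x2e→b11/s1 VC-HIT; vc=[5,15,7]

MISSES = 4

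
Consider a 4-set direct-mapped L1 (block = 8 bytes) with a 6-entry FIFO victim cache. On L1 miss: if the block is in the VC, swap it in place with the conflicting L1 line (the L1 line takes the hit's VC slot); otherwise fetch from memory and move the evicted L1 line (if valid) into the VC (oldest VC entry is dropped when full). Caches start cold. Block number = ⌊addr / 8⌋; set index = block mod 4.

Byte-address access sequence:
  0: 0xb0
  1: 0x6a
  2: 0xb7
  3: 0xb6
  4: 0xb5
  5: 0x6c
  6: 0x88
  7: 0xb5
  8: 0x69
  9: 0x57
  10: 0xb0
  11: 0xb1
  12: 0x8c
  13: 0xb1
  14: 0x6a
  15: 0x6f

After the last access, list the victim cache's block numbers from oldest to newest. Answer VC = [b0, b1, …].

0: 0xb0 (blk 22, set 2) → MISS  vc=[]
1: 0x6a (blk 13, set 1) → MISS  vc=[]
2: 0xb7 (blk 22, set 2) → L1-HIT  vc=[]
3: 0xb6 (blk 22, set 2) → L1-HIT  vc=[]
4: 0xb5 (blk 22, set 2) → L1-HIT  vc=[]
5: 0x6c (blk 13, set 1) → L1-HIT  vc=[]
6: 0x88 (blk 17, set 1) → MISS  vc=[13]
7: 0xb5 (blk 22, set 2) → L1-HIT  vc=[13]
8: 0x69 (blk 13, set 1) → VC-HIT  vc=[17]
9: 0x57 (blk 10, set 2) → MISS  vc=[17, 22]
10: 0xb0 (blk 22, set 2) → VC-HIT  vc=[17, 10]
11: 0xb1 (blk 22, set 2) → L1-HIT  vc=[17, 10]
12: 0x8c (blk 17, set 1) → VC-HIT  vc=[13, 10]
13: 0xb1 (blk 22, set 2) → L1-HIT  vc=[13, 10]
14: 0x6a (blk 13, set 1) → VC-HIT  vc=[17, 10]
15: 0x6f (blk 13, set 1) → L1-HIT  vc=[17, 10]

VC = [17, 10]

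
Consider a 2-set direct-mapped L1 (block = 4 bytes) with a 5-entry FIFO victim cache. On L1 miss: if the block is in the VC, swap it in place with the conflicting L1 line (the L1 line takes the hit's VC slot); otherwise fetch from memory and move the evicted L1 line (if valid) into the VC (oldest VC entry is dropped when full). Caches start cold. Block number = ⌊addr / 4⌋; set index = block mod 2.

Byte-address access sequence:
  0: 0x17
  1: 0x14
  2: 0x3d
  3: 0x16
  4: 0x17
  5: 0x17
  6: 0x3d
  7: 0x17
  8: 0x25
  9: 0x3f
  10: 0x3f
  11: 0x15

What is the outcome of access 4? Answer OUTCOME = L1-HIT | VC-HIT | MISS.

  [0] addr=0x17 blk=5 s=1: MISS | VC []
  [1] addr=0x14 blk=5 s=1: L1-HIT | VC []
  [2] addr=0x3d blk=15 s=1: MISS | VC [5]
  [3] addr=0x16 blk=5 s=1: VC-HIT | VC [15]
  [4] addr=0x17 blk=5 s=1: L1-HIT | VC [15]
  [5] addr=0x17 blk=5 s=1: L1-HIT | VC [15]
  [6] addr=0x3d blk=15 s=1: VC-HIT | VC [5]
  [7] addr=0x17 blk=5 s=1: VC-HIT | VC [15]
  [8] addr=0x25 blk=9 s=1: MISS | VC [15, 5]
  [9] addr=0x3f blk=15 s=1: VC-HIT | VC [9, 5]
  [10] addr=0x3f blk=15 s=1: L1-HIT | VC [9, 5]
  [11] addr=0x15 blk=5 s=1: VC-HIT | VC [9, 15]

OUTCOME = L1-HIT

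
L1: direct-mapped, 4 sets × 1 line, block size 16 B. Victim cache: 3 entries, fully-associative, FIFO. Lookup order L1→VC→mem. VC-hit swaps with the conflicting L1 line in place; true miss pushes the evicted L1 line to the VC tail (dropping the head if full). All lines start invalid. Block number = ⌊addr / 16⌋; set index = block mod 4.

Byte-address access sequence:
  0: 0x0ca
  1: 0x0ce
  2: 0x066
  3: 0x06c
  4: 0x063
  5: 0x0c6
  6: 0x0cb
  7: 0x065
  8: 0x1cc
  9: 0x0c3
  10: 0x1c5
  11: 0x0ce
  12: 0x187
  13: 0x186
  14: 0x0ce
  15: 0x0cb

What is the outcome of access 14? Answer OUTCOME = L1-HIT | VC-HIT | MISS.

OUTCOME = VC-HIT

0: 0xca (blk 12, set 0) → MISS  vc=[]
1: 0xce (blk 12, set 0) → L1-HIT  vc=[]
2: 0x66 (blk 6, set 2) → MISS  vc=[]
3: 0x6c (blk 6, set 2) → L1-HIT  vc=[]
4: 0x63 (blk 6, set 2) → L1-HIT  vc=[]
5: 0xc6 (blk 12, set 0) → L1-HIT  vc=[]
6: 0xcb (blk 12, set 0) → L1-HIT  vc=[]
7: 0x65 (blk 6, set 2) → L1-HIT  vc=[]
8: 0x1cc (blk 28, set 0) → MISS  vc=[12]
9: 0xc3 (blk 12, set 0) → VC-HIT  vc=[28]
10: 0x1c5 (blk 28, set 0) → VC-HIT  vc=[12]
11: 0xce (blk 12, set 0) → VC-HIT  vc=[28]
12: 0x187 (blk 24, set 0) → MISS  vc=[28, 12]
13: 0x186 (blk 24, set 0) → L1-HIT  vc=[28, 12]
14: 0xce (blk 12, set 0) → VC-HIT  vc=[28, 24]
15: 0xcb (blk 12, set 0) → L1-HIT  vc=[28, 24]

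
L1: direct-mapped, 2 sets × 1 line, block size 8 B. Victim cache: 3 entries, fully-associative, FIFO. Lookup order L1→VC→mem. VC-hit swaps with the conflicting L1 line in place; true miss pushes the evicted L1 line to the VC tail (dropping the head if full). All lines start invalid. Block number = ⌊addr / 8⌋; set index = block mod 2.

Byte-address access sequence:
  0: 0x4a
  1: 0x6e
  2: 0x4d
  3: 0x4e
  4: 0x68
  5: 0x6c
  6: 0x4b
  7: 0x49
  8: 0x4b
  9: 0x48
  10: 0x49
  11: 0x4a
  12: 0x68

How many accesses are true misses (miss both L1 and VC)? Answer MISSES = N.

MISSES = 2

0: 0x4a (blk 9, set 1) → MISS  vc=[]
1: 0x6e (blk 13, set 1) → MISS  vc=[9]
2: 0x4d (blk 9, set 1) → VC-HIT  vc=[13]
3: 0x4e (blk 9, set 1) → L1-HIT  vc=[13]
4: 0x68 (blk 13, set 1) → VC-HIT  vc=[9]
5: 0x6c (blk 13, set 1) → L1-HIT  vc=[9]
6: 0x4b (blk 9, set 1) → VC-HIT  vc=[13]
7: 0x49 (blk 9, set 1) → L1-HIT  vc=[13]
8: 0x4b (blk 9, set 1) → L1-HIT  vc=[13]
9: 0x48 (blk 9, set 1) → L1-HIT  vc=[13]
10: 0x49 (blk 9, set 1) → L1-HIT  vc=[13]
11: 0x4a (blk 9, set 1) → L1-HIT  vc=[13]
12: 0x68 (blk 13, set 1) → VC-HIT  vc=[9]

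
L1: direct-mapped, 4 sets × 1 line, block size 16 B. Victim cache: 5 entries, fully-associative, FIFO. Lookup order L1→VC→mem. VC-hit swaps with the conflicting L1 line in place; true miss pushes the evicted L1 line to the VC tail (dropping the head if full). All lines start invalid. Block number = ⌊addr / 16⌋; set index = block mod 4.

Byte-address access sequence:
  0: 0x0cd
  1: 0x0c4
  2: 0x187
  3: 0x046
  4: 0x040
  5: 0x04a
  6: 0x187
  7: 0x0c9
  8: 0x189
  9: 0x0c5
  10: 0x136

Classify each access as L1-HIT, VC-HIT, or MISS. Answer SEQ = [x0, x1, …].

0: 0xcd (blk 12, set 0) → MISS  vc=[]
1: 0xc4 (blk 12, set 0) → L1-HIT  vc=[]
2: 0x187 (blk 24, set 0) → MISS  vc=[12]
3: 0x46 (blk 4, set 0) → MISS  vc=[12, 24]
4: 0x40 (blk 4, set 0) → L1-HIT  vc=[12, 24]
5: 0x4a (blk 4, set 0) → L1-HIT  vc=[12, 24]
6: 0x187 (blk 24, set 0) → VC-HIT  vc=[12, 4]
7: 0xc9 (blk 12, set 0) → VC-HIT  vc=[24, 4]
8: 0x189 (blk 24, set 0) → VC-HIT  vc=[12, 4]
9: 0xc5 (blk 12, set 0) → VC-HIT  vc=[24, 4]
10: 0x136 (blk 19, set 3) → MISS  vc=[24, 4]

SEQ = [MISS, L1-HIT, MISS, MISS, L1-HIT, L1-HIT, VC-HIT, VC-HIT, VC-HIT, VC-HIT, MISS]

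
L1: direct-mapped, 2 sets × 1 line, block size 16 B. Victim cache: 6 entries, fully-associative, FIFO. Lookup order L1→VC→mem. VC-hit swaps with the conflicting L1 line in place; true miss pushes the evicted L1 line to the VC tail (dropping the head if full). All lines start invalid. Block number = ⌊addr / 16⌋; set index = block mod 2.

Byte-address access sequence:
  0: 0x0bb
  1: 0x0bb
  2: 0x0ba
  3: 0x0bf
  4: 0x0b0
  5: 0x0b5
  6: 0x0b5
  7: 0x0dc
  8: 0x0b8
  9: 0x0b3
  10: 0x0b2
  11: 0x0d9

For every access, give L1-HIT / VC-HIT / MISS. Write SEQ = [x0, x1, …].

  [0] addr=0xbb blk=11 s=1: MISS | VC []
  [1] addr=0xbb blk=11 s=1: L1-HIT | VC []
  [2] addr=0xba blk=11 s=1: L1-HIT | VC []
  [3] addr=0xbf blk=11 s=1: L1-HIT | VC []
  [4] addr=0xb0 blk=11 s=1: L1-HIT | VC []
  [5] addr=0xb5 blk=11 s=1: L1-HIT | VC []
  [6] addr=0xb5 blk=11 s=1: L1-HIT | VC []
  [7] addr=0xdc blk=13 s=1: MISS | VC [11]
  [8] addr=0xb8 blk=11 s=1: VC-HIT | VC [13]
  [9] addr=0xb3 blk=11 s=1: L1-HIT | VC [13]
  [10] addr=0xb2 blk=11 s=1: L1-HIT | VC [13]
  [11] addr=0xd9 blk=13 s=1: VC-HIT | VC [11]

SEQ = [MISS, L1-HIT, L1-HIT, L1-HIT, L1-HIT, L1-HIT, L1-HIT, MISS, VC-HIT, L1-HIT, L1-HIT, VC-HIT]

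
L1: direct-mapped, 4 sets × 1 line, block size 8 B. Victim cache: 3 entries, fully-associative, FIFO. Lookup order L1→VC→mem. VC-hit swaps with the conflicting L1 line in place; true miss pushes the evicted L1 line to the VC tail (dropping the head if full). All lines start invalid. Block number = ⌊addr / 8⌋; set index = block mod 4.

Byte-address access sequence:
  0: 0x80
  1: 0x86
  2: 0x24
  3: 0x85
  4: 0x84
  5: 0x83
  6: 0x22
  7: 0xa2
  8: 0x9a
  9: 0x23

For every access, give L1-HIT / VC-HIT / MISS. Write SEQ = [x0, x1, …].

0: 0x80 (blk 16, set 0) → MISS  vc=[]
1: 0x86 (blk 16, set 0) → L1-HIT  vc=[]
2: 0x24 (blk 4, set 0) → MISS  vc=[16]
3: 0x85 (blk 16, set 0) → VC-HIT  vc=[4]
4: 0x84 (blk 16, set 0) → L1-HIT  vc=[4]
5: 0x83 (blk 16, set 0) → L1-HIT  vc=[4]
6: 0x22 (blk 4, set 0) → VC-HIT  vc=[16]
7: 0xa2 (blk 20, set 0) → MISS  vc=[16, 4]
8: 0x9a (blk 19, set 3) → MISS  vc=[16, 4]
9: 0x23 (blk 4, set 0) → VC-HIT  vc=[16, 20]

SEQ = [MISS, L1-HIT, MISS, VC-HIT, L1-HIT, L1-HIT, VC-HIT, MISS, MISS, VC-HIT]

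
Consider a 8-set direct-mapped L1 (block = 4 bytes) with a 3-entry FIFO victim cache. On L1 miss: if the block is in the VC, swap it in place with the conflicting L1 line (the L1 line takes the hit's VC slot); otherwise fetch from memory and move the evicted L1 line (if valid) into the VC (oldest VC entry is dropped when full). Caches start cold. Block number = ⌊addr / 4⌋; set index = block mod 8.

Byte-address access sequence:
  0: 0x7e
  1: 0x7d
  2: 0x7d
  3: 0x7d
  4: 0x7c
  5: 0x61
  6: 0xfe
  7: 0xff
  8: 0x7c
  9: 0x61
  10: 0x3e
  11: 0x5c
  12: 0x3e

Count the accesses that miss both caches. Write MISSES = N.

MISSES = 5

#0 0x7e→b31/s7 MISS; vc=[]
#1 0x7d→b31/s7 L1-HIT; vc=[]
#2 0x7d→b31/s7 L1-HIT; vc=[]
#3 0x7d→b31/s7 L1-HIT; vc=[]
#4 0x7c→b31/s7 L1-HIT; vc=[]
#5 0x61→b24/s0 MISS; vc=[]
#6 0xfe→b63/s7 MISS; vc=[31]
#7 0xff→b63/s7 L1-HIT; vc=[31]
#8 0x7c→b31/s7 VC-HIT; vc=[63]
#9 0x61→b24/s0 L1-HIT; vc=[63]
#10 0x3e→b15/s7 MISS; vc=[63,31]
#11 0x5c→b23/s7 MISS; vc=[63,31,15]
#12 0x3e→b15/s7 VC-HIT; vc=[63,31,23]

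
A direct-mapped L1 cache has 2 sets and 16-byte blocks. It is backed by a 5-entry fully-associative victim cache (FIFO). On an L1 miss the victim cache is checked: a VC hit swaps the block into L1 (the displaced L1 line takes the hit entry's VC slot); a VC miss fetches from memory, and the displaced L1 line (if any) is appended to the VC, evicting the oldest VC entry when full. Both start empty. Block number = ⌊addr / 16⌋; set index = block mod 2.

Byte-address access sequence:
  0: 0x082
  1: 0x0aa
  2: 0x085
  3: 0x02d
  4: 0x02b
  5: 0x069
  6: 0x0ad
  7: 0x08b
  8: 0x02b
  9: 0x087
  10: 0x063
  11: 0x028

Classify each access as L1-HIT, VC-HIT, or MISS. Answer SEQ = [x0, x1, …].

0: 0x82 (blk 8, set 0) → MISS  vc=[]
1: 0xaa (blk 10, set 0) → MISS  vc=[8]
2: 0x85 (blk 8, set 0) → VC-HIT  vc=[10]
3: 0x2d (blk 2, set 0) → MISS  vc=[10, 8]
4: 0x2b (blk 2, set 0) → L1-HIT  vc=[10, 8]
5: 0x69 (blk 6, set 0) → MISS  vc=[10, 8, 2]
6: 0xad (blk 10, set 0) → VC-HIT  vc=[6, 8, 2]
7: 0x8b (blk 8, set 0) → VC-HIT  vc=[6, 10, 2]
8: 0x2b (blk 2, set 0) → VC-HIT  vc=[6, 10, 8]
9: 0x87 (blk 8, set 0) → VC-HIT  vc=[6, 10, 2]
10: 0x63 (blk 6, set 0) → VC-HIT  vc=[8, 10, 2]
11: 0x28 (blk 2, set 0) → VC-HIT  vc=[8, 10, 6]

SEQ = [MISS, MISS, VC-HIT, MISS, L1-HIT, MISS, VC-HIT, VC-HIT, VC-HIT, VC-HIT, VC-HIT, VC-HIT]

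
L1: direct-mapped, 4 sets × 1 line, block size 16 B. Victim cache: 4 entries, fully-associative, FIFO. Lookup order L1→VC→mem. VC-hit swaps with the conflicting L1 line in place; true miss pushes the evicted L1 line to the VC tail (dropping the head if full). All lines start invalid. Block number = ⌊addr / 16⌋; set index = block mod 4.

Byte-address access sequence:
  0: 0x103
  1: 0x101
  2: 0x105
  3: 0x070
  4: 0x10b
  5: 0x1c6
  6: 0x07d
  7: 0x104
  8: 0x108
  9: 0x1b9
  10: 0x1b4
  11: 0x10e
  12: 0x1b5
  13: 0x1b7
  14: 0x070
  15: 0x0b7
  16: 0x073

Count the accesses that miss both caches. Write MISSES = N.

MISSES = 5

#0 0x103→b16/s0 MISS; vc=[]
#1 0x101→b16/s0 L1-HIT; vc=[]
#2 0x105→b16/s0 L1-HIT; vc=[]
#3 0x70→b7/s3 MISS; vc=[]
#4 0x10b→b16/s0 L1-HIT; vc=[]
#5 0x1c6→b28/s0 MISS; vc=[16]
#6 0x7d→b7/s3 L1-HIT; vc=[16]
#7 0x104→b16/s0 VC-HIT; vc=[28]
#8 0x108→b16/s0 L1-HIT; vc=[28]
#9 0x1b9→b27/s3 MISS; vc=[28,7]
#10 0x1b4→b27/s3 L1-HIT; vc=[28,7]
#11 0x10e→b16/s0 L1-HIT; vc=[28,7]
#12 0x1b5→b27/s3 L1-HIT; vc=[28,7]
#13 0x1b7→b27/s3 L1-HIT; vc=[28,7]
#14 0x70→b7/s3 VC-HIT; vc=[28,27]
#15 0xb7→b11/s3 MISS; vc=[28,27,7]
#16 0x73→b7/s3 VC-HIT; vc=[28,27,11]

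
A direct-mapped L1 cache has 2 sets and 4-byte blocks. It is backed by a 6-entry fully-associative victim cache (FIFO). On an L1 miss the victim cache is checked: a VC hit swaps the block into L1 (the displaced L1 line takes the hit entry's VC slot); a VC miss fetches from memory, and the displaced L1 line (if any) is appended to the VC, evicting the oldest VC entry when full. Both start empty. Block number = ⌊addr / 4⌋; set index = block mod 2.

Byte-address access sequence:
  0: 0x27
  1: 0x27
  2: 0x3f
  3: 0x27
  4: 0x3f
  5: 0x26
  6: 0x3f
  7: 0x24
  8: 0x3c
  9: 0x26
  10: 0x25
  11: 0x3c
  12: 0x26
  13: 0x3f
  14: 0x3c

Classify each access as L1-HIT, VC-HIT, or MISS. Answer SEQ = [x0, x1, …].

SEQ = [MISS, L1-HIT, MISS, VC-HIT, VC-HIT, VC-HIT, VC-HIT, VC-HIT, VC-HIT, VC-HIT, L1-HIT, VC-HIT, VC-HIT, VC-HIT, L1-HIT]

  [0] addr=0x27 blk=9 s=1: MISS | VC []
  [1] addr=0x27 blk=9 s=1: L1-HIT | VC []
  [2] addr=0x3f blk=15 s=1: MISS | VC [9]
  [3] addr=0x27 blk=9 s=1: VC-HIT | VC [15]
  [4] addr=0x3f blk=15 s=1: VC-HIT | VC [9]
  [5] addr=0x26 blk=9 s=1: VC-HIT | VC [15]
  [6] addr=0x3f blk=15 s=1: VC-HIT | VC [9]
  [7] addr=0x24 blk=9 s=1: VC-HIT | VC [15]
  [8] addr=0x3c blk=15 s=1: VC-HIT | VC [9]
  [9] addr=0x26 blk=9 s=1: VC-HIT | VC [15]
  [10] addr=0x25 blk=9 s=1: L1-HIT | VC [15]
  [11] addr=0x3c blk=15 s=1: VC-HIT | VC [9]
  [12] addr=0x26 blk=9 s=1: VC-HIT | VC [15]
  [13] addr=0x3f blk=15 s=1: VC-HIT | VC [9]
  [14] addr=0x3c blk=15 s=1: L1-HIT | VC [9]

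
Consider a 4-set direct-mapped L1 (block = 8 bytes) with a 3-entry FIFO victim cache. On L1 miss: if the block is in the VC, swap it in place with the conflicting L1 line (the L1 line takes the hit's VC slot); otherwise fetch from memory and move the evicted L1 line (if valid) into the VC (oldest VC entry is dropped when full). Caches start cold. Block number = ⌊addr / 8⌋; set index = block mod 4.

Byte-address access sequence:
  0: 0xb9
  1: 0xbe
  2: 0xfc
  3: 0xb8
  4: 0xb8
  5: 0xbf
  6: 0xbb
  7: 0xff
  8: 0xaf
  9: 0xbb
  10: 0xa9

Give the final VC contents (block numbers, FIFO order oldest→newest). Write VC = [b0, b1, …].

0: 0xb9 (blk 23, set 3) → MISS  vc=[]
1: 0xbe (blk 23, set 3) → L1-HIT  vc=[]
2: 0xfc (blk 31, set 3) → MISS  vc=[23]
3: 0xb8 (blk 23, set 3) → VC-HIT  vc=[31]
4: 0xb8 (blk 23, set 3) → L1-HIT  vc=[31]
5: 0xbf (blk 23, set 3) → L1-HIT  vc=[31]
6: 0xbb (blk 23, set 3) → L1-HIT  vc=[31]
7: 0xff (blk 31, set 3) → VC-HIT  vc=[23]
8: 0xaf (blk 21, set 1) → MISS  vc=[23]
9: 0xbb (blk 23, set 3) → VC-HIT  vc=[31]
10: 0xa9 (blk 21, set 1) → L1-HIT  vc=[31]

VC = [31]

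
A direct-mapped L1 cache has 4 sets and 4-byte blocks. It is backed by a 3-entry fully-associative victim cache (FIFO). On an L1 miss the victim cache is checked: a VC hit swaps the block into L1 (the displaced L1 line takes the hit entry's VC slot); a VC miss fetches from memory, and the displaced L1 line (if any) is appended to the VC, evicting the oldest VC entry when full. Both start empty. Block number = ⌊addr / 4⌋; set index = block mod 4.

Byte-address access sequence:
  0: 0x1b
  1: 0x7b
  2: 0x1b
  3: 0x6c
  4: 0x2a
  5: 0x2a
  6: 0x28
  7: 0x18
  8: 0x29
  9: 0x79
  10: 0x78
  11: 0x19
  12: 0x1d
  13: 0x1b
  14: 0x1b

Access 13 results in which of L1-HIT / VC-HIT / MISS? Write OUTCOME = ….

0: 0x1b (blk 6, set 2) → MISS  vc=[]
1: 0x7b (blk 30, set 2) → MISS  vc=[6]
2: 0x1b (blk 6, set 2) → VC-HIT  vc=[30]
3: 0x6c (blk 27, set 3) → MISS  vc=[30]
4: 0x2a (blk 10, set 2) → MISS  vc=[30, 6]
5: 0x2a (blk 10, set 2) → L1-HIT  vc=[30, 6]
6: 0x28 (blk 10, set 2) → L1-HIT  vc=[30, 6]
7: 0x18 (blk 6, set 2) → VC-HIT  vc=[30, 10]
8: 0x29 (blk 10, set 2) → VC-HIT  vc=[30, 6]
9: 0x79 (blk 30, set 2) → VC-HIT  vc=[10, 6]
10: 0x78 (blk 30, set 2) → L1-HIT  vc=[10, 6]
11: 0x19 (blk 6, set 2) → VC-HIT  vc=[10, 30]
12: 0x1d (blk 7, set 3) → MISS  vc=[10, 30, 27]
13: 0x1b (blk 6, set 2) → L1-HIT  vc=[10, 30, 27]
14: 0x1b (blk 6, set 2) → L1-HIT  vc=[10, 30, 27]

OUTCOME = L1-HIT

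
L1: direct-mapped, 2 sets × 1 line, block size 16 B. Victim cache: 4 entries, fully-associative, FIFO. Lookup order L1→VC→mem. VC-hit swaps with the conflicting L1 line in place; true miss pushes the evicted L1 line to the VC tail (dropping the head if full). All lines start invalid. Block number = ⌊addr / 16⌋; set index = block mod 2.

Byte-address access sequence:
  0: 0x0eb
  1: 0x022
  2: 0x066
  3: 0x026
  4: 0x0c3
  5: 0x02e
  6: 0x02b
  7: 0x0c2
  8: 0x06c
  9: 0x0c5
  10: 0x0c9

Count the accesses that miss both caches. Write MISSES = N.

#0 0xeb→b14/s0 MISS; vc=[]
#1 0x22→b2/s0 MISS; vc=[14]
#2 0x66→b6/s0 MISS; vc=[14,2]
#3 0x26→b2/s0 VC-HIT; vc=[14,6]
#4 0xc3→b12/s0 MISS; vc=[14,6,2]
#5 0x2e→b2/s0 VC-HIT; vc=[14,6,12]
#6 0x2b→b2/s0 L1-HIT; vc=[14,6,12]
#7 0xc2→b12/s0 VC-HIT; vc=[14,6,2]
#8 0x6c→b6/s0 VC-HIT; vc=[14,12,2]
#9 0xc5→b12/s0 VC-HIT; vc=[14,6,2]
#10 0xc9→b12/s0 L1-HIT; vc=[14,6,2]

MISSES = 4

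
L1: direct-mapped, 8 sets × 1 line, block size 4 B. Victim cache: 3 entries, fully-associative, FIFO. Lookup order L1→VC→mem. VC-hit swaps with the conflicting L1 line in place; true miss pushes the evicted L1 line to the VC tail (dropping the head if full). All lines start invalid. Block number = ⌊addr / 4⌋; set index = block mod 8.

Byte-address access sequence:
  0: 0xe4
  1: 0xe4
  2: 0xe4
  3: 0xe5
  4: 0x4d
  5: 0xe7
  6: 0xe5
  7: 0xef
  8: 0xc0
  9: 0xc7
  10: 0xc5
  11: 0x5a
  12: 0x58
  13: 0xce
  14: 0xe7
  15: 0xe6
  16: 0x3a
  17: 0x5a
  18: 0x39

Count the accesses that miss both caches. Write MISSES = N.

MISSES = 8

#0 0xe4→b57/s1 MISS; vc=[]
#1 0xe4→b57/s1 L1-HIT; vc=[]
#2 0xe4→b57/s1 L1-HIT; vc=[]
#3 0xe5→b57/s1 L1-HIT; vc=[]
#4 0x4d→b19/s3 MISS; vc=[]
#5 0xe7→b57/s1 L1-HIT; vc=[]
#6 0xe5→b57/s1 L1-HIT; vc=[]
#7 0xef→b59/s3 MISS; vc=[19]
#8 0xc0→b48/s0 MISS; vc=[19]
#9 0xc7→b49/s1 MISS; vc=[19,57]
#10 0xc5→b49/s1 L1-HIT; vc=[19,57]
#11 0x5a→b22/s6 MISS; vc=[19,57]
#12 0x58→b22/s6 L1-HIT; vc=[19,57]
#13 0xce→b51/s3 MISS; vc=[19,57,59]
#14 0xe7→b57/s1 VC-HIT; vc=[19,49,59]
#15 0xe6→b57/s1 L1-HIT; vc=[19,49,59]
#16 0x3a→b14/s6 MISS; vc=[49,59,22]
#17 0x5a→b22/s6 VC-HIT; vc=[49,59,14]
#18 0x39→b14/s6 VC-HIT; vc=[49,59,22]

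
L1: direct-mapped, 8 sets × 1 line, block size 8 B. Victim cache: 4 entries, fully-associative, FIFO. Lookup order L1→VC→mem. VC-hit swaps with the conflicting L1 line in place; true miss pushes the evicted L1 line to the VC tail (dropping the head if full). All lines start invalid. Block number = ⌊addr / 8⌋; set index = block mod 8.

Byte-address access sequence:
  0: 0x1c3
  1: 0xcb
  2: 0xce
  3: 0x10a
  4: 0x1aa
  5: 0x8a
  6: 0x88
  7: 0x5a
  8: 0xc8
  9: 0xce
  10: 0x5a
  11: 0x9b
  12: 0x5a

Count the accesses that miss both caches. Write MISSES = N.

  [0] addr=0x1c3 blk=56 s=0: MISS | VC []
  [1] addr=0xcb blk=25 s=1: MISS | VC []
  [2] addr=0xce blk=25 s=1: L1-HIT | VC []
  [3] addr=0x10a blk=33 s=1: MISS | VC [25]
  [4] addr=0x1aa blk=53 s=5: MISS | VC [25]
  [5] addr=0x8a blk=17 s=1: MISS | VC [25, 33]
  [6] addr=0x88 blk=17 s=1: L1-HIT | VC [25, 33]
  [7] addr=0x5a blk=11 s=3: MISS | VC [25, 33]
  [8] addr=0xc8 blk=25 s=1: VC-HIT | VC [17, 33]
  [9] addr=0xce blk=25 s=1: L1-HIT | VC [17, 33]
  [10] addr=0x5a blk=11 s=3: L1-HIT | VC [17, 33]
  [11] addr=0x9b blk=19 s=3: MISS | VC [17, 33, 11]
  [12] addr=0x5a blk=11 s=3: VC-HIT | VC [17, 33, 19]

MISSES = 7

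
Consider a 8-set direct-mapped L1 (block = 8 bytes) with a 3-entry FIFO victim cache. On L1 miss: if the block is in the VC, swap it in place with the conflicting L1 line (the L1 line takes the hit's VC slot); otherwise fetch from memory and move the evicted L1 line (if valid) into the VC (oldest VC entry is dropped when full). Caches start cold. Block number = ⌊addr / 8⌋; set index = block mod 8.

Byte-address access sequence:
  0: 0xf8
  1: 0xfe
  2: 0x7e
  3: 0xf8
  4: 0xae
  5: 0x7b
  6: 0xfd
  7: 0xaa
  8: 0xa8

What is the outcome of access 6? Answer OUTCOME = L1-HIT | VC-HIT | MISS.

OUTCOME = VC-HIT

  [0] addr=0xf8 blk=31 s=7: MISS | VC []
  [1] addr=0xfe blk=31 s=7: L1-HIT | VC []
  [2] addr=0x7e blk=15 s=7: MISS | VC [31]
  [3] addr=0xf8 blk=31 s=7: VC-HIT | VC [15]
  [4] addr=0xae blk=21 s=5: MISS | VC [15]
  [5] addr=0x7b blk=15 s=7: VC-HIT | VC [31]
  [6] addr=0xfd blk=31 s=7: VC-HIT | VC [15]
  [7] addr=0xaa blk=21 s=5: L1-HIT | VC [15]
  [8] addr=0xa8 blk=21 s=5: L1-HIT | VC [15]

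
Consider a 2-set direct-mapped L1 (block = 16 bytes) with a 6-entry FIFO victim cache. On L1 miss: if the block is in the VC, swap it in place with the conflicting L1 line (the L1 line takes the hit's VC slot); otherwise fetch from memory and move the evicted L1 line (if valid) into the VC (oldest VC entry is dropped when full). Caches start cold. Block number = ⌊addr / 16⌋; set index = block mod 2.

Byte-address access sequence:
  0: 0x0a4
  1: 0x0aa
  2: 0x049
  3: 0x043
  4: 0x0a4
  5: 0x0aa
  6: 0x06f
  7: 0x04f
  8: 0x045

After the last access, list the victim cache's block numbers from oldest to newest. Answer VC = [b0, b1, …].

  [0] addr=0xa4 blk=10 s=0: MISS | VC []
  [1] addr=0xaa blk=10 s=0: L1-HIT | VC []
  [2] addr=0x49 blk=4 s=0: MISS | VC [10]
  [3] addr=0x43 blk=4 s=0: L1-HIT | VC [10]
  [4] addr=0xa4 blk=10 s=0: VC-HIT | VC [4]
  [5] addr=0xaa blk=10 s=0: L1-HIT | VC [4]
  [6] addr=0x6f blk=6 s=0: MISS | VC [4, 10]
  [7] addr=0x4f blk=4 s=0: VC-HIT | VC [6, 10]
  [8] addr=0x45 blk=4 s=0: L1-HIT | VC [6, 10]

VC = [6, 10]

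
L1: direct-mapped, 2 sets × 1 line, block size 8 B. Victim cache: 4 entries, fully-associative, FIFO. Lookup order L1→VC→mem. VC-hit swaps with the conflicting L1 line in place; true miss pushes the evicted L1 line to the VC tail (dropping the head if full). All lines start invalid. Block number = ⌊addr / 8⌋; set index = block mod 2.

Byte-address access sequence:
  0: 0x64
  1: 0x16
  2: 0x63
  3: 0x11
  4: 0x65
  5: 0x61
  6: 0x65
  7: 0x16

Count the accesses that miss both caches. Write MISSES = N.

#0 0x64→b12/s0 MISS; vc=[]
#1 0x16→b2/s0 MISS; vc=[12]
#2 0x63→b12/s0 VC-HIT; vc=[2]
#3 0x11→b2/s0 VC-HIT; vc=[12]
#4 0x65→b12/s0 VC-HIT; vc=[2]
#5 0x61→b12/s0 L1-HIT; vc=[2]
#6 0x65→b12/s0 L1-HIT; vc=[2]
#7 0x16→b2/s0 VC-HIT; vc=[12]

MISSES = 2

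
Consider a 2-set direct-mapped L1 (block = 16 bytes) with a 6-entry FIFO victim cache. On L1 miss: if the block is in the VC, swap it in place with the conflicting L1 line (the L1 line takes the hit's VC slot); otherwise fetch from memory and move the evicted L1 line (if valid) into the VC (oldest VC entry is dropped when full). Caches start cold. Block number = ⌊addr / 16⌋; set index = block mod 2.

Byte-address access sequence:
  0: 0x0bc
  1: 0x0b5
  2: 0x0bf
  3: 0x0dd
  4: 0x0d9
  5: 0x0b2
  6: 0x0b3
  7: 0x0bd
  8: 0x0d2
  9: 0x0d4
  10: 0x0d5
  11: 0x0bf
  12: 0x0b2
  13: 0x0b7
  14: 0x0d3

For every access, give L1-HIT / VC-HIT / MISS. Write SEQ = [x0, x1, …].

  [0] addr=0xbc blk=11 s=1: MISS | VC []
  [1] addr=0xb5 blk=11 s=1: L1-HIT | VC []
  [2] addr=0xbf blk=11 s=1: L1-HIT | VC []
  [3] addr=0xdd blk=13 s=1: MISS | VC [11]
  [4] addr=0xd9 blk=13 s=1: L1-HIT | VC [11]
  [5] addr=0xb2 blk=11 s=1: VC-HIT | VC [13]
  [6] addr=0xb3 blk=11 s=1: L1-HIT | VC [13]
  [7] addr=0xbd blk=11 s=1: L1-HIT | VC [13]
  [8] addr=0xd2 blk=13 s=1: VC-HIT | VC [11]
  [9] addr=0xd4 blk=13 s=1: L1-HIT | VC [11]
  [10] addr=0xd5 blk=13 s=1: L1-HIT | VC [11]
  [11] addr=0xbf blk=11 s=1: VC-HIT | VC [13]
  [12] addr=0xb2 blk=11 s=1: L1-HIT | VC [13]
  [13] addr=0xb7 blk=11 s=1: L1-HIT | VC [13]
  [14] addr=0xd3 blk=13 s=1: VC-HIT | VC [11]

SEQ = [MISS, L1-HIT, L1-HIT, MISS, L1-HIT, VC-HIT, L1-HIT, L1-HIT, VC-HIT, L1-HIT, L1-HIT, VC-HIT, L1-HIT, L1-HIT, VC-HIT]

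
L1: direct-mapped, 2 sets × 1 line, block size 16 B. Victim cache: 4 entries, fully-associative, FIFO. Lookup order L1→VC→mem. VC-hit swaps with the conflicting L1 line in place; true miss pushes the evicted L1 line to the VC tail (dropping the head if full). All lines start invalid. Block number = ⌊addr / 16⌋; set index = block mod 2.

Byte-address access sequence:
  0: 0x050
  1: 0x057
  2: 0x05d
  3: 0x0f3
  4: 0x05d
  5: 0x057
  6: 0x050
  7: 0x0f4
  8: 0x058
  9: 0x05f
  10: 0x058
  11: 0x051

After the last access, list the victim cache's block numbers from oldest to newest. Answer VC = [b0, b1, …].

VC = [15]

  [0] addr=0x50 blk=5 s=1: MISS | VC []
  [1] addr=0x57 blk=5 s=1: L1-HIT | VC []
  [2] addr=0x5d blk=5 s=1: L1-HIT | VC []
  [3] addr=0xf3 blk=15 s=1: MISS | VC [5]
  [4] addr=0x5d blk=5 s=1: VC-HIT | VC [15]
  [5] addr=0x57 blk=5 s=1: L1-HIT | VC [15]
  [6] addr=0x50 blk=5 s=1: L1-HIT | VC [15]
  [7] addr=0xf4 blk=15 s=1: VC-HIT | VC [5]
  [8] addr=0x58 blk=5 s=1: VC-HIT | VC [15]
  [9] addr=0x5f blk=5 s=1: L1-HIT | VC [15]
  [10] addr=0x58 blk=5 s=1: L1-HIT | VC [15]
  [11] addr=0x51 blk=5 s=1: L1-HIT | VC [15]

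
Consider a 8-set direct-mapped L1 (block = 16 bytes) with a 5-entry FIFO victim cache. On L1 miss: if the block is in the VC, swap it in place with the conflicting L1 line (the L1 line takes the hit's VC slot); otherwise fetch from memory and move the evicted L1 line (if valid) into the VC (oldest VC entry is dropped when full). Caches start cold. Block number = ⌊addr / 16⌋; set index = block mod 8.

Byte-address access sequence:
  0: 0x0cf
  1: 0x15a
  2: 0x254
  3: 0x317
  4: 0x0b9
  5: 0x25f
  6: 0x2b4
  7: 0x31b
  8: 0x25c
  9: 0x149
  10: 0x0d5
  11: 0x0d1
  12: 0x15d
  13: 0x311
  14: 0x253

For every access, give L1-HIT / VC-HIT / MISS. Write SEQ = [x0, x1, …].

SEQ = [MISS, MISS, MISS, MISS, MISS, L1-HIT, MISS, L1-HIT, L1-HIT, MISS, MISS, L1-HIT, VC-HIT, L1-HIT, VC-HIT]

  [0] addr=0xcf blk=12 s=4: MISS | VC []
  [1] addr=0x15a blk=21 s=5: MISS | VC []
  [2] addr=0x254 blk=37 s=5: MISS | VC [21]
  [3] addr=0x317 blk=49 s=1: MISS | VC [21]
  [4] addr=0xb9 blk=11 s=3: MISS | VC [21]
  [5] addr=0x25f blk=37 s=5: L1-HIT | VC [21]
  [6] addr=0x2b4 blk=43 s=3: MISS | VC [21, 11]
  [7] addr=0x31b blk=49 s=1: L1-HIT | VC [21, 11]
  [8] addr=0x25c blk=37 s=5: L1-HIT | VC [21, 11]
  [9] addr=0x149 blk=20 s=4: MISS | VC [21, 11, 12]
  [10] addr=0xd5 blk=13 s=5: MISS | VC [21, 11, 12, 37]
  [11] addr=0xd1 blk=13 s=5: L1-HIT | VC [21, 11, 12, 37]
  [12] addr=0x15d blk=21 s=5: VC-HIT | VC [13, 11, 12, 37]
  [13] addr=0x311 blk=49 s=1: L1-HIT | VC [13, 11, 12, 37]
  [14] addr=0x253 blk=37 s=5: VC-HIT | VC [13, 11, 12, 21]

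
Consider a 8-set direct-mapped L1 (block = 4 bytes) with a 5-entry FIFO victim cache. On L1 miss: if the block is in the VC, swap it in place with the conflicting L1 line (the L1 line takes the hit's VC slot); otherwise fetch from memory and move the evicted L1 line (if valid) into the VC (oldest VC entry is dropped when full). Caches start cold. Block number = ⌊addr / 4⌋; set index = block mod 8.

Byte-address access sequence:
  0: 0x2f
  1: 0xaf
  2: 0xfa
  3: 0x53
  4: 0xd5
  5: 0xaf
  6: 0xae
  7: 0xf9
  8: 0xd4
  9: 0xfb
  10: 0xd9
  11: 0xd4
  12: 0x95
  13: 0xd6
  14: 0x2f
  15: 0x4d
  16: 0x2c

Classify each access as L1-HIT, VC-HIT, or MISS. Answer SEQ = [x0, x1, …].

SEQ = [MISS, MISS, MISS, MISS, MISS, L1-HIT, L1-HIT, L1-HIT, L1-HIT, L1-HIT, MISS, L1-HIT, MISS, VC-HIT, VC-HIT, MISS, VC-HIT]

  [0] addr=0x2f blk=11 s=3: MISS | VC []
  [1] addr=0xaf blk=43 s=3: MISS | VC [11]
  [2] addr=0xfa blk=62 s=6: MISS | VC [11]
  [3] addr=0x53 blk=20 s=4: MISS | VC [11]
  [4] addr=0xd5 blk=53 s=5: MISS | VC [11]
  [5] addr=0xaf blk=43 s=3: L1-HIT | VC [11]
  [6] addr=0xae blk=43 s=3: L1-HIT | VC [11]
  [7] addr=0xf9 blk=62 s=6: L1-HIT | VC [11]
  [8] addr=0xd4 blk=53 s=5: L1-HIT | VC [11]
  [9] addr=0xfb blk=62 s=6: L1-HIT | VC [11]
  [10] addr=0xd9 blk=54 s=6: MISS | VC [11, 62]
  [11] addr=0xd4 blk=53 s=5: L1-HIT | VC [11, 62]
  [12] addr=0x95 blk=37 s=5: MISS | VC [11, 62, 53]
  [13] addr=0xd6 blk=53 s=5: VC-HIT | VC [11, 62, 37]
  [14] addr=0x2f blk=11 s=3: VC-HIT | VC [43, 62, 37]
  [15] addr=0x4d blk=19 s=3: MISS | VC [43, 62, 37, 11]
  [16] addr=0x2c blk=11 s=3: VC-HIT | VC [43, 62, 37, 19]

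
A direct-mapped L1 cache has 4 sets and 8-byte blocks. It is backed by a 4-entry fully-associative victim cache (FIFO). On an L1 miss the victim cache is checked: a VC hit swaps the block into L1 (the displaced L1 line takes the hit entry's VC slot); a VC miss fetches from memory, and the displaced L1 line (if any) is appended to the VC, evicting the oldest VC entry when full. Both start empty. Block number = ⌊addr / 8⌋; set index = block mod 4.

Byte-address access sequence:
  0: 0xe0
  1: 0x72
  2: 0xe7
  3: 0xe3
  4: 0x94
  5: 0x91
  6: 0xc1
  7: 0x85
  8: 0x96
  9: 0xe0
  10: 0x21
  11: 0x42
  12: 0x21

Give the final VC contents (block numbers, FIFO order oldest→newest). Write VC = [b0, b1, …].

  [0] addr=0xe0 blk=28 s=0: MISS | VC []
  [1] addr=0x72 blk=14 s=2: MISS | VC []
  [2] addr=0xe7 blk=28 s=0: L1-HIT | VC []
  [3] addr=0xe3 blk=28 s=0: L1-HIT | VC []
  [4] addr=0x94 blk=18 s=2: MISS | VC [14]
  [5] addr=0x91 blk=18 s=2: L1-HIT | VC [14]
  [6] addr=0xc1 blk=24 s=0: MISS | VC [14, 28]
  [7] addr=0x85 blk=16 s=0: MISS | VC [14, 28, 24]
  [8] addr=0x96 blk=18 s=2: L1-HIT | VC [14, 28, 24]
  [9] addr=0xe0 blk=28 s=0: VC-HIT | VC [14, 16, 24]
  [10] addr=0x21 blk=4 s=0: MISS | VC [14, 16, 24, 28]
  [11] addr=0x42 blk=8 s=0: MISS | VC [16, 24, 28, 4]
  [12] addr=0x21 blk=4 s=0: VC-HIT | VC [16, 24, 28, 8]

VC = [16, 24, 28, 8]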